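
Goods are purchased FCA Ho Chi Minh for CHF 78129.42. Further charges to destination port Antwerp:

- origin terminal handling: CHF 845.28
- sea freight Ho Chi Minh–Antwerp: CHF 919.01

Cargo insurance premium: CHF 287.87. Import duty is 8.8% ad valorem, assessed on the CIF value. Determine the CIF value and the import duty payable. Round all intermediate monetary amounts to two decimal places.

CIF value: CHF 80181.58; import duty: CHF 7055.98

CIF = FCA price + pre-shipment costs + freight + insurance
CIF = 78129.42 + 845.28 + 919.01 + 287.87 = 80181.58
Import duty = 80181.58 × 8.8% = 7055.98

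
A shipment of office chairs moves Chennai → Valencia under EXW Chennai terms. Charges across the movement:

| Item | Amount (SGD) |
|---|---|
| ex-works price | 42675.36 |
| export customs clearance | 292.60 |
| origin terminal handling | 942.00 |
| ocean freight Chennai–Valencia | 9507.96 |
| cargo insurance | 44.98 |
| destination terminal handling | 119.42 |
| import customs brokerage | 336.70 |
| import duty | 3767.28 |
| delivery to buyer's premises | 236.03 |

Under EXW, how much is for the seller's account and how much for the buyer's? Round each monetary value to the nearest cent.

Seller: SGD 42675.36; buyer: SGD 15246.97

EXW: the seller makes goods available at their premises; the buyer bears all onward costs.
Seller's account: goods 42675.36 = 42675.36
Buyer's account: export clearance 292.60 + origin terminal 942.00 + freight 9507.96 + insurance 44.98 + destination terminal 119.42 + brokerage 336.70 + duty 3767.28 + delivery 236.03 = 15246.97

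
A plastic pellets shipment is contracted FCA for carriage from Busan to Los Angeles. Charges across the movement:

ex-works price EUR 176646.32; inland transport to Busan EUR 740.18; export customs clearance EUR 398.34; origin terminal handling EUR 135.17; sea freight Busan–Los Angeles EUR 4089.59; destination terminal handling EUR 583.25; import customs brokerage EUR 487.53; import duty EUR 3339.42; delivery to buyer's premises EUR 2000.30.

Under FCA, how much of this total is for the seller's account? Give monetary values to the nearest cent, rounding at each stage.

Seller's account: EUR 177784.84

FCA: the seller delivers export-cleared goods to the carrier; the buyer bears costs from that point.
Seller's account: goods 176646.32 + inland to port 740.18 + export clearance 398.34 = 177784.84
Buyer's account: origin terminal 135.17 + freight 4089.59 + destination terminal 583.25 + brokerage 487.53 + duty 3339.42 + delivery 2000.30 = 10635.26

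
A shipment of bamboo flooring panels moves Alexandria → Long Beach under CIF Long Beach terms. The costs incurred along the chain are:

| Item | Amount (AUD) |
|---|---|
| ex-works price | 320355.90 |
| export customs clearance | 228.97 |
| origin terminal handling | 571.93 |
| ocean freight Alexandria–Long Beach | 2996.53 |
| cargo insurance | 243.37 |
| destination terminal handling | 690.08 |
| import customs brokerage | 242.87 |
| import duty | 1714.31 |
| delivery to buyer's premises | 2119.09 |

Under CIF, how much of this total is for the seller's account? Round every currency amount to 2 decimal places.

CIF: the seller pays costs through ocean freight and marine insurance to the destination port.
Seller's account: goods 320355.90 + export clearance 228.97 + origin terminal 571.93 + freight 2996.53 + insurance 243.37 = 324396.70
Buyer's account: destination terminal 690.08 + brokerage 242.87 + duty 1714.31 + delivery 2119.09 = 4766.35

Seller's account: AUD 324396.70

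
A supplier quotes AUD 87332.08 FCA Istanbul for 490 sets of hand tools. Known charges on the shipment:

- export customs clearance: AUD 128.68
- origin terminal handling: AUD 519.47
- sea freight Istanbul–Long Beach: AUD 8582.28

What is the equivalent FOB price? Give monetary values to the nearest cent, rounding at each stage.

FOB price: AUD 87851.55

Not relevant to the conversion: export clearance — on the seller under both FCA and FOB; already in the FCA price and stays in the FOB price. freight — on the buyer under both terms; not part of either seller's price.
From FCA to FOB, the seller additionally bears: origin terminal.
FOB price = 87332.08 + 519.47 = 87851.55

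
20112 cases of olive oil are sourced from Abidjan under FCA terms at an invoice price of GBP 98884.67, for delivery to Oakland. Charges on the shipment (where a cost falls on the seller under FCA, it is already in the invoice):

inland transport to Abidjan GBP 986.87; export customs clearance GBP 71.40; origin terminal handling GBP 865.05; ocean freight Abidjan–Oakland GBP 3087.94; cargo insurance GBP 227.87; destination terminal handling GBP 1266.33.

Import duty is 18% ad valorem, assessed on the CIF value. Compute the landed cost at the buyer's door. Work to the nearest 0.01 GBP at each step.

Total landed cost: GBP 122883.66

FCA: the seller delivers export-cleared goods to the carrier; the buyer bears costs from that point.
Already in the invoice (seller's account under FCA): inland to port, export clearance — exclude.
CIF value = FCA price + origin terminal + freight + insurance = 98884.67 + 865.05 + 3087.94 + 227.87 = 103065.53
Import duty = 103065.53 × 18% = 18551.80
Buyer bears: origin terminal 865.05 + freight 3087.94 + insurance 227.87 + destination terminal 1266.33 + duty 18551.80 = 23998.99
Landed cost = invoice 98884.67 + 23998.99 = 122883.66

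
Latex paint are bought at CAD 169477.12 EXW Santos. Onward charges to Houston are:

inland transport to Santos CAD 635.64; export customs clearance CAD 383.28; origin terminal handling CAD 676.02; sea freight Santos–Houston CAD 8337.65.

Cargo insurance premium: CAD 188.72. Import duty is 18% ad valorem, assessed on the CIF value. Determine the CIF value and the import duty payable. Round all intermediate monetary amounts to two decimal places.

CIF value: CAD 179698.43; import duty: CAD 32345.72

CIF = EXW price + pre-shipment costs + freight + insurance
CIF = 169477.12 + 635.64 + 383.28 + 676.02 + 8337.65 + 188.72 = 179698.43
Import duty = 179698.43 × 18% = 32345.72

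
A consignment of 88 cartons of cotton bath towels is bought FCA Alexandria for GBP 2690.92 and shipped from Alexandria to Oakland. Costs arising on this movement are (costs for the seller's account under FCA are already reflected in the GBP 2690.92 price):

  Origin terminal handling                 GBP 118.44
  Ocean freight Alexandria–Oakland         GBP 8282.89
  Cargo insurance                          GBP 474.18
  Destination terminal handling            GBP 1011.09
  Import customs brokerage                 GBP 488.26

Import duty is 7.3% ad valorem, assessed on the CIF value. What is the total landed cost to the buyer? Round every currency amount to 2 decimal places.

FCA: the seller delivers export-cleared goods to the carrier; the buyer bears costs from that point.
CIF value = FCA price + origin terminal + freight + insurance = 2690.92 + 118.44 + 8282.89 + 474.18 = 11566.43
Import duty = 11566.43 × 7.3% = 844.35
Buyer bears: origin terminal 118.44 + freight 8282.89 + insurance 474.18 + destination terminal 1011.09 + brokerage 488.26 + duty 844.35 = 11219.21
Landed cost = invoice 2690.92 + 11219.21 = 13910.13

Total landed cost: GBP 13910.13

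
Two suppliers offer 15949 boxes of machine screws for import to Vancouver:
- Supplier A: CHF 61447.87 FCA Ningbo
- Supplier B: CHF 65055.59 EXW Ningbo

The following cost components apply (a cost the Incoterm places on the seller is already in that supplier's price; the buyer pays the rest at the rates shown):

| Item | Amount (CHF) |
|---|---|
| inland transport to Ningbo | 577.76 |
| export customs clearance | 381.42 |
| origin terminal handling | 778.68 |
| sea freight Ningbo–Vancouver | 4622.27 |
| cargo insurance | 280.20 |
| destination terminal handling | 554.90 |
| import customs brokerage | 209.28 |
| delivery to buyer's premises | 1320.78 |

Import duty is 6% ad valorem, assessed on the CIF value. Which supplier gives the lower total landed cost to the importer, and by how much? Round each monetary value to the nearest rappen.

Supplier A is cheaper by CHF 4840.92

Supplier A (FCA):
CIF value = FCA price + origin terminal + freight + insurance = 61447.87 + 778.68 + 4622.27 + 280.20 = 67129.02
Import duty = 67129.02 × 6% = 4027.74
Buyer bears (A): 778.68 + 4622.27 + 280.20 + 554.90 + 209.28 + 1320.78 = 7766.11
Landed cost (A) = invoice 61447.87 + 7766.11 + duty 4027.74 = 73241.72
Supplier B (EXW):
CIF value = EXW price + inland to port + export clearance + origin terminal + freight + insurance = 65055.59 + 577.76 + 381.42 + 778.68 + 4622.27 + 280.20 = 71695.92
Import duty = 71695.92 × 6% = 4301.76
Buyer bears (B): 577.76 + 381.42 + 778.68 + 4622.27 + 280.20 + 554.90 + 209.28 + 1320.78 = 8725.29
Landed cost (B) = invoice 65055.59 + 8725.29 + duty 4301.76 = 78082.64
Difference = |73241.72 − 78082.64| = 4840.92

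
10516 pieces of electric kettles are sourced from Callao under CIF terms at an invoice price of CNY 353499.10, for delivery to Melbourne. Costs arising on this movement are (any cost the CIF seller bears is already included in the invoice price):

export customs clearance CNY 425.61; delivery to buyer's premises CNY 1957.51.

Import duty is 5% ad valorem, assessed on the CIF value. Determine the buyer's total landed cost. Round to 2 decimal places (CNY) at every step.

Total landed cost: CNY 373131.57

CIF: the seller pays costs through ocean freight and marine insurance to the destination port.
Already in the invoice (seller's account under CIF): export clearance — exclude.
The CIF price already equals the CIF value: 353499.10
Import duty = 353499.10 × 5% = 17674.96
Buyer bears: delivery 1957.51 + duty 17674.96 = 19632.47
Landed cost = invoice 353499.10 + 19632.47 = 373131.57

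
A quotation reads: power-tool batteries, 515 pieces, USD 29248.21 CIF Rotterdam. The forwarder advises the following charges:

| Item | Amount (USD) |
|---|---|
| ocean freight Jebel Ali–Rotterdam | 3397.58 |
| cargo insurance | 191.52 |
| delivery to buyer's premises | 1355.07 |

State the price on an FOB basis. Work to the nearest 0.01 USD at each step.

Not relevant to the conversion: delivery — on the buyer under both terms; not part of either seller's price.
From CIF to FOB, the seller no longer bears: freight, insurance.
FOB price = 29248.21 − 3397.58 − 191.52 = 25659.11

FOB price: USD 25659.11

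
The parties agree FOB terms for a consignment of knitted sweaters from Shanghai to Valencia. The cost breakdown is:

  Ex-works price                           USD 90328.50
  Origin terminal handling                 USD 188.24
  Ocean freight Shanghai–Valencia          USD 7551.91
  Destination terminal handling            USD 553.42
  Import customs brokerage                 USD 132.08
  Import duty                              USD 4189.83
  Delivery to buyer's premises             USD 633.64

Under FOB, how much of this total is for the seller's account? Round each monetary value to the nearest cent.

Seller's account: USD 90516.74

FOB: the seller bears costs until goods are on board at the origin port; the buyer bears freight, insurance and all costs thereafter.
Seller's account: goods 90328.50 + origin terminal 188.24 = 90516.74
Buyer's account: freight 7551.91 + destination terminal 553.42 + brokerage 132.08 + duty 4189.83 + delivery 633.64 = 13060.88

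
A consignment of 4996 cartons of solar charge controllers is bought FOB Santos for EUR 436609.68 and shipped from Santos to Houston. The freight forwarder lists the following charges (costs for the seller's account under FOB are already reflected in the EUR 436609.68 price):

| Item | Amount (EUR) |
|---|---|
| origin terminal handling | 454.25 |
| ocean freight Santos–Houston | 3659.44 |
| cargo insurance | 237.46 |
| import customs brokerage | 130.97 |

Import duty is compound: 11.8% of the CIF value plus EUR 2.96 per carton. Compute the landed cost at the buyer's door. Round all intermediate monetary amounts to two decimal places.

FOB: the seller bears costs until goods are on board at the origin port; the buyer bears freight, insurance and all costs thereafter.
Already in the invoice (seller's account under FOB): origin terminal — exclude.
CIF value = FOB price + freight + insurance = 436609.68 + 3659.44 + 237.46 = 440506.58
Ad valorem component: 440506.58 × 11.8% = 51979.78
Specific component: 4996 × 2.96 = 14788.16
Import duty = 51979.78 + 14788.16 = 66767.94
Buyer bears: freight 3659.44 + insurance 237.46 + brokerage 130.97 + duty 66767.94 = 70795.81
Landed cost = invoice 436609.68 + 70795.81 = 507405.49

Total landed cost: EUR 507405.49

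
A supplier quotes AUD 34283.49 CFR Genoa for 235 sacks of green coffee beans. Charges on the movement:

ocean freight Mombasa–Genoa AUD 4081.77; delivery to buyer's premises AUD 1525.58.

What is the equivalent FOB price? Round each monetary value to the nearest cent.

FOB price: AUD 30201.72

Not relevant to the conversion: delivery — on the buyer under both terms; not part of either seller's price.
From CFR to FOB, the seller no longer bears: freight.
FOB price = 34283.49 − 4081.77 = 30201.72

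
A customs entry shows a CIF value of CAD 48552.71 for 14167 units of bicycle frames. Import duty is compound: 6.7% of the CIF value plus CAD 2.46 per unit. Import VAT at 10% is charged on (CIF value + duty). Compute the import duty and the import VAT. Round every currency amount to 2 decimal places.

Import duty: CAD 38103.85; import VAT: CAD 8665.66

Ad valorem component: 48552.71 × 6.7% = 3253.03
Specific component: 14167 × 2.46 = 34850.82
Import duty = 3253.03 + 34850.82 = 38103.85
VAT base = CIF + duty = 48552.71 + 38103.85 = 86656.56
Import VAT = 86656.56 × 10% = 8665.66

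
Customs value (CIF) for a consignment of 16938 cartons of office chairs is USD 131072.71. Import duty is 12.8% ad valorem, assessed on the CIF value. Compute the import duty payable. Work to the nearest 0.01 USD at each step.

Import duty: USD 16777.31

Import duty = 131072.71 × 12.8% = 16777.31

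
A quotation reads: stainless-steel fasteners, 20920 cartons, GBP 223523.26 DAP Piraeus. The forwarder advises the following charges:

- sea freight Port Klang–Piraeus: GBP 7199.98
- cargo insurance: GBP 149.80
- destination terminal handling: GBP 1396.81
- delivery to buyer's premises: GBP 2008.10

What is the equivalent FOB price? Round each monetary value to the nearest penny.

From DAP to FOB, the seller no longer bears: freight, insurance, destination terminal, delivery.
FOB price = 223523.26 − 7199.98 − 149.80 − 1396.81 − 2008.10 = 212768.57

FOB price: GBP 212768.57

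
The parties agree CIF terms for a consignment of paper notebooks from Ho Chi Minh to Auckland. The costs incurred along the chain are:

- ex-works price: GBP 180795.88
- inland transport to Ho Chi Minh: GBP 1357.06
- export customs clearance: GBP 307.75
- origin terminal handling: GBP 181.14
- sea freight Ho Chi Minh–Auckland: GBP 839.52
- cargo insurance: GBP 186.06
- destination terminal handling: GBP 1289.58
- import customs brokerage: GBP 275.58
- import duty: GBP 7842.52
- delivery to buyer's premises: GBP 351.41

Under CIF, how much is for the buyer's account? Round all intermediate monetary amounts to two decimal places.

CIF: the seller pays costs through ocean freight and marine insurance to the destination port.
Seller's account: goods 180795.88 + inland to port 1357.06 + export clearance 307.75 + origin terminal 181.14 + freight 839.52 + insurance 186.06 = 183667.41
Buyer's account: destination terminal 1289.58 + brokerage 275.58 + duty 7842.52 + delivery 351.41 = 9759.09

Buyer's account: GBP 9759.09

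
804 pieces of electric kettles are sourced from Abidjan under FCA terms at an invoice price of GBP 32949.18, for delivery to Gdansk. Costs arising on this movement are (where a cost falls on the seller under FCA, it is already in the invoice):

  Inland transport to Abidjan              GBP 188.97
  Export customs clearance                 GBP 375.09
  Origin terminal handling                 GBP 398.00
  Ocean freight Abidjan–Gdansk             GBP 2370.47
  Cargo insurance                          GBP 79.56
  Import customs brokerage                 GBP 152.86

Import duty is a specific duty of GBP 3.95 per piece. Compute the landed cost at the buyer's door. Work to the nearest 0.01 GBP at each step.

Total landed cost: GBP 39125.87

FCA: the seller delivers export-cleared goods to the carrier; the buyer bears costs from that point.
Already in the invoice (seller's account under FCA): inland to port, export clearance — exclude.
CIF value = FCA price + origin terminal + freight + insurance = 32949.18 + 398.00 + 2370.47 + 79.56 = 35797.21
Import duty = 804 × 3.95 = 3175.80
Buyer bears: origin terminal 398.00 + freight 2370.47 + insurance 79.56 + brokerage 152.86 + duty 3175.80 = 6176.69
Landed cost = invoice 32949.18 + 6176.69 = 39125.87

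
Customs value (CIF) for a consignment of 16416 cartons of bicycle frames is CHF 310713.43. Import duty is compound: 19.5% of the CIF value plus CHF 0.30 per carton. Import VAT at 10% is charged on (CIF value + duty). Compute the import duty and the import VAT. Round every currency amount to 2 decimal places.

Import duty: CHF 65513.92; import VAT: CHF 37622.74

Ad valorem component: 310713.43 × 19.5% = 60589.12
Specific component: 16416 × 0.30 = 4924.80
Import duty = 60589.12 + 4924.80 = 65513.92
VAT base = CIF + duty = 310713.43 + 65513.92 = 376227.35
Import VAT = 376227.35 × 10% = 37622.74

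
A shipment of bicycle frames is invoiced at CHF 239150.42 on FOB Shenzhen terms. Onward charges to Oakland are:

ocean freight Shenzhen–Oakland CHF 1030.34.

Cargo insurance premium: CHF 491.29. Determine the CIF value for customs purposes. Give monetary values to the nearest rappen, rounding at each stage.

CIF value: CHF 240672.05

CIF = FOB price + freight + insurance
CIF = 239150.42 + 1030.34 + 491.29 = 240672.05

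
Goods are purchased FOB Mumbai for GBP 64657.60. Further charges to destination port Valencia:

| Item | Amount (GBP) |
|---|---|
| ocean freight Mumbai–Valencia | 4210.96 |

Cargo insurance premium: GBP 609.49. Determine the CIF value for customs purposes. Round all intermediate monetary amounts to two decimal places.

CIF = FOB price + freight + insurance
CIF = 64657.60 + 4210.96 + 609.49 = 69478.05

CIF value: GBP 69478.05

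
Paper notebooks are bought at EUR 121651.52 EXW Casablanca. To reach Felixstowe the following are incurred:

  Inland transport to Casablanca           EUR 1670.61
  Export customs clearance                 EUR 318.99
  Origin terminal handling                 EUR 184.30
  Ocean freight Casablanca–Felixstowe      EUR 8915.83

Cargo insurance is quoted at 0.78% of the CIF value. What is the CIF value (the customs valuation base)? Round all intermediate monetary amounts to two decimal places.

CIF value: EUR 133784.77

Let C be the CIF value. C = EXW price + pre-shipment costs + freight + 0.78% × C
C − 0.78% × C = 121651.52 + 1670.61 + 318.99 + 184.30 + 8915.83
0.9922 × C = 132741.25
C = 132741.25 / 0.9922 = 133784.77
Insurance premium = 0.78% × 133784.77 = 1043.52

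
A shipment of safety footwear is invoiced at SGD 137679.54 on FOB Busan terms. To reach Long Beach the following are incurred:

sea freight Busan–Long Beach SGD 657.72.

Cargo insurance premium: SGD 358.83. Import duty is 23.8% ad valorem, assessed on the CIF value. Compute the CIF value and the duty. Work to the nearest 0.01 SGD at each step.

CIF = FOB price + freight + insurance
CIF = 137679.54 + 657.72 + 358.83 = 138696.09
Import duty = 138696.09 × 23.8% = 33009.67

CIF value: SGD 138696.09; import duty: SGD 33009.67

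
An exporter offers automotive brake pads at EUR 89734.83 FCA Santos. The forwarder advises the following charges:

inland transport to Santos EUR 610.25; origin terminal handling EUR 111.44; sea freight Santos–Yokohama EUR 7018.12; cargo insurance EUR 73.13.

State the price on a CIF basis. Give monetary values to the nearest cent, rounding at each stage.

Not relevant to the conversion: inland to port — on the seller under both FCA and CIF; already in the FCA price and stays in the CIF price.
From FCA to CIF, the seller additionally bears: origin terminal, freight, insurance.
CIF price = 89734.83 + 111.44 + 7018.12 + 73.13 = 96937.52

CIF price: EUR 96937.52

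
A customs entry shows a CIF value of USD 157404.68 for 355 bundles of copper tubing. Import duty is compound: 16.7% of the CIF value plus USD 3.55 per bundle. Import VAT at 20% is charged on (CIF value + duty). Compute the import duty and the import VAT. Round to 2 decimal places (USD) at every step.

Ad valorem component: 157404.68 × 16.7% = 26286.58
Specific component: 355 × 3.55 = 1260.25
Import duty = 26286.58 + 1260.25 = 27546.83
VAT base = CIF + duty = 157404.68 + 27546.83 = 184951.51
Import VAT = 184951.51 × 20% = 36990.30

Import duty: USD 27546.83; import VAT: USD 36990.30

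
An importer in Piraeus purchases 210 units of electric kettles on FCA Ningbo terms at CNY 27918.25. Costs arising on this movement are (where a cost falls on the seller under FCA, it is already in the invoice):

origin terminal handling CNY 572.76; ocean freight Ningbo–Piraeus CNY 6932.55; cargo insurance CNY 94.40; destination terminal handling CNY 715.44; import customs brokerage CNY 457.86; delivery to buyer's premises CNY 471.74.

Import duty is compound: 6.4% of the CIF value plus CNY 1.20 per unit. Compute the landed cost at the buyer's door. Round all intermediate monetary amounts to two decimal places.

Total landed cost: CNY 39688.15

FCA: the seller delivers export-cleared goods to the carrier; the buyer bears costs from that point.
CIF value = FCA price + origin terminal + freight + insurance = 27918.25 + 572.76 + 6932.55 + 94.40 = 35517.96
Ad valorem component: 35517.96 × 6.4% = 2273.15
Specific component: 210 × 1.20 = 252.00
Import duty = 2273.15 + 252.00 = 2525.15
Buyer bears: origin terminal 572.76 + freight 6932.55 + insurance 94.40 + destination terminal 715.44 + brokerage 457.86 + delivery 471.74 + duty 2525.15 = 11769.90
Landed cost = invoice 27918.25 + 11769.90 = 39688.15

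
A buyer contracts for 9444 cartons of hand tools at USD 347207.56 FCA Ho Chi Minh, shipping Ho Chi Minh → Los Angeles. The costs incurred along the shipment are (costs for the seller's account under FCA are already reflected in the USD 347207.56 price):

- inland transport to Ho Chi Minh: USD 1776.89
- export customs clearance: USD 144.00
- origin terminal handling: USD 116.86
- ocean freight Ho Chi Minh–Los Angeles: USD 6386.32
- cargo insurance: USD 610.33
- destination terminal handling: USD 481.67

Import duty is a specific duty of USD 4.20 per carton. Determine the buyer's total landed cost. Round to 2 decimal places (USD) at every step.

Total landed cost: USD 394467.54

FCA: the seller delivers export-cleared goods to the carrier; the buyer bears costs from that point.
Already in the invoice (seller's account under FCA): inland to port, export clearance — exclude.
CIF value = FCA price + origin terminal + freight + insurance = 347207.56 + 116.86 + 6386.32 + 610.33 = 354321.07
Import duty = 9444 × 4.20 = 39664.80
Buyer bears: origin terminal 116.86 + freight 6386.32 + insurance 610.33 + destination terminal 481.67 + duty 39664.80 = 47259.98
Landed cost = invoice 347207.56 + 47259.98 = 394467.54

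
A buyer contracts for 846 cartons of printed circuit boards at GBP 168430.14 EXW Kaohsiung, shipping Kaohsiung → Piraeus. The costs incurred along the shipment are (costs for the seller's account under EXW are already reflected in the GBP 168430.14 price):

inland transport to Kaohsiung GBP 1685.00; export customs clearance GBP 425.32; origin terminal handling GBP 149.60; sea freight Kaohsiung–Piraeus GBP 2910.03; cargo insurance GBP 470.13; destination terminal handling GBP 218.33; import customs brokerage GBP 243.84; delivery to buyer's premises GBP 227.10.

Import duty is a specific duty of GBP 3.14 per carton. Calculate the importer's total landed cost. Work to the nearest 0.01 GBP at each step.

Total landed cost: GBP 177415.93

EXW: the seller makes goods available at their premises; the buyer bears all onward costs.
CIF value = EXW price + inland to port + export clearance + origin terminal + freight + insurance = 168430.14 + 1685.00 + 425.32 + 149.60 + 2910.03 + 470.13 = 174070.22
Import duty = 846 × 3.14 = 2656.44
Buyer bears: inland to port 1685.00 + export clearance 425.32 + origin terminal 149.60 + freight 2910.03 + insurance 470.13 + destination terminal 218.33 + brokerage 243.84 + delivery 227.10 + duty 2656.44 = 8985.79
Landed cost = invoice 168430.14 + 8985.79 = 177415.93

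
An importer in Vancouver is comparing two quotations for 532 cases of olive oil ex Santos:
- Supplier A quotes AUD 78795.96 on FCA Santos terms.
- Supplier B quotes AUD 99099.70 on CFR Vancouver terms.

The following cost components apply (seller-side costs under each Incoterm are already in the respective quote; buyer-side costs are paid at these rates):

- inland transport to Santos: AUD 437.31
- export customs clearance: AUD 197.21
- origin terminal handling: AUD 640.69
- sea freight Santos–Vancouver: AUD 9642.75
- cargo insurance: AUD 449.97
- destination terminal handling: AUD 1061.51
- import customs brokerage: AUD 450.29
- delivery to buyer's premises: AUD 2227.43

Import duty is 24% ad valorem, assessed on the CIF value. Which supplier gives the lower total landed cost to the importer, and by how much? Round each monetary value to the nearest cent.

Supplier A is cheaper by AUD 12425.17

Supplier A (FCA):
CIF value = FCA price + origin terminal + freight + insurance = 78795.96 + 640.69 + 9642.75 + 449.97 = 89529.37
Import duty = 89529.37 × 24% = 21487.05
Buyer bears (A): 640.69 + 9642.75 + 449.97 + 1061.51 + 450.29 + 2227.43 = 14472.64
Landed cost (A) = invoice 78795.96 + 14472.64 + duty 21487.05 = 114755.65
Supplier B (CFR):
CIF value = CFR price + insurance = 99099.70 + 449.97 = 99549.67
Import duty = 99549.67 × 24% = 23891.92
Buyer bears (B): 449.97 + 1061.51 + 450.29 + 2227.43 = 4189.20
Landed cost (B) = invoice 99099.70 + 4189.20 + duty 23891.92 = 127180.82
Difference = |114755.65 − 127180.82| = 12425.17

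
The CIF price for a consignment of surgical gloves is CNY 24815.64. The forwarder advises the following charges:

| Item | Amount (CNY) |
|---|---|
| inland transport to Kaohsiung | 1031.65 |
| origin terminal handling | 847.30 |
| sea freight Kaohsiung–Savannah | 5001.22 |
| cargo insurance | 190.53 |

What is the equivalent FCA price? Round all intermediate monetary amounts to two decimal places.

Not relevant to the conversion: inland to port — on the seller under both CIF and FCA; already in the CIF price and stays in the FCA price.
From CIF to FCA, the seller no longer bears: origin terminal, freight, insurance.
FCA price = 24815.64 − 847.30 − 5001.22 − 190.53 = 18776.59

FCA price: CNY 18776.59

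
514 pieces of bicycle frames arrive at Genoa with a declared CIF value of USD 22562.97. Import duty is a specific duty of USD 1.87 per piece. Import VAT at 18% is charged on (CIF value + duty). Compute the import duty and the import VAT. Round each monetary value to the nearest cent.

Import duty: USD 961.18; import VAT: USD 4234.35

Import duty = 514 × 1.87 = 961.18
VAT base = CIF + duty = 22562.97 + 961.18 = 23524.15
Import VAT = 23524.15 × 18% = 4234.35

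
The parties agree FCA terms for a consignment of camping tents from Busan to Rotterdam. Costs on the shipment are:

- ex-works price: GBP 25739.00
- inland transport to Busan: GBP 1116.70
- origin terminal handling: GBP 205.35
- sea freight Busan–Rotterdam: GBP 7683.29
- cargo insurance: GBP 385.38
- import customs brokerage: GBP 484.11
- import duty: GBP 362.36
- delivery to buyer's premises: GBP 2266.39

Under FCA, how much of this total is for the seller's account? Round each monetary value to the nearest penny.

Seller's account: GBP 26855.70

FCA: the seller delivers export-cleared goods to the carrier; the buyer bears costs from that point.
Seller's account: goods 25739.00 + inland to port 1116.70 = 26855.70
Buyer's account: origin terminal 205.35 + freight 7683.29 + insurance 385.38 + brokerage 484.11 + duty 362.36 + delivery 2266.39 = 11386.88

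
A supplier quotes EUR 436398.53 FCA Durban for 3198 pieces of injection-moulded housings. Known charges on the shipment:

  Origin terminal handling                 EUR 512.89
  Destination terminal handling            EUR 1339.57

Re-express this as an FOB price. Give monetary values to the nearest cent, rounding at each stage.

Not relevant to the conversion: destination terminal — on the buyer under both terms; not part of either seller's price.
From FCA to FOB, the seller additionally bears: origin terminal.
FOB price = 436398.53 + 512.89 = 436911.42

FOB price: EUR 436911.42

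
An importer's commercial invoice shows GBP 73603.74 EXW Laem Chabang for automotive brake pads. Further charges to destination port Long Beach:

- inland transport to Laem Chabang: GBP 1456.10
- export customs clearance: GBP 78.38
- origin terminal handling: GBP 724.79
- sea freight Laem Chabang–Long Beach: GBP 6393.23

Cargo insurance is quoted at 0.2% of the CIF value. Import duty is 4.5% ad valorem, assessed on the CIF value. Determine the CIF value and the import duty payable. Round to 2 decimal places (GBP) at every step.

CIF value: GBP 82421.08; import duty: GBP 3708.95

Let C be the CIF value. C = EXW price + pre-shipment costs + freight + 0.2% × C
C − 0.2% × C = 73603.74 + 1456.10 + 78.38 + 724.79 + 6393.23
0.998 × C = 82256.24
C = 82256.24 / 0.998 = 82421.08
Insurance premium = 0.2% × 82421.08 = 164.84
Import duty = 82421.08 × 4.5% = 3708.95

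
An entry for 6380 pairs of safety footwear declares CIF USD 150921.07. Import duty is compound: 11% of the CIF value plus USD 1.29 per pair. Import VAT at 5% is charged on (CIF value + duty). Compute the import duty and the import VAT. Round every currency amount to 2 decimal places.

Import duty: USD 24831.52; import VAT: USD 8787.63

Ad valorem component: 150921.07 × 11% = 16601.32
Specific component: 6380 × 1.29 = 8230.20
Import duty = 16601.32 + 8230.20 = 24831.52
VAT base = CIF + duty = 150921.07 + 24831.52 = 175752.59
Import VAT = 175752.59 × 5% = 8787.63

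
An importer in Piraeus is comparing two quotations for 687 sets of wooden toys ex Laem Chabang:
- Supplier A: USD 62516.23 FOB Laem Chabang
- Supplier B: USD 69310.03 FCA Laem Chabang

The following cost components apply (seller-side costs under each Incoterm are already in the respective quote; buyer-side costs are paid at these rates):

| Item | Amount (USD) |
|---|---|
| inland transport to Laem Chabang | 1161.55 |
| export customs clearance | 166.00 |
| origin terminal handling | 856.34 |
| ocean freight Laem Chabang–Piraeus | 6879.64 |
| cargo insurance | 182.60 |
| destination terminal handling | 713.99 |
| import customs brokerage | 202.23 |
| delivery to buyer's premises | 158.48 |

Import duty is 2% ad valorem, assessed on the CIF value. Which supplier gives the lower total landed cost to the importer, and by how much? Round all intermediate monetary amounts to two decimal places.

Supplier A (FOB):
CIF value = FOB price + freight + insurance = 62516.23 + 6879.64 + 182.60 = 69578.47
Import duty = 69578.47 × 2% = 1391.57
Buyer bears (A): 6879.64 + 182.60 + 713.99 + 202.23 + 158.48 = 8136.94
Landed cost (A) = invoice 62516.23 + 8136.94 + duty 1391.57 = 72044.74
Supplier B (FCA):
CIF value = FCA price + origin terminal + freight + insurance = 69310.03 + 856.34 + 6879.64 + 182.60 = 77228.61
Import duty = 77228.61 × 2% = 1544.57
Buyer bears (B): 856.34 + 6879.64 + 182.60 + 713.99 + 202.23 + 158.48 = 8993.28
Landed cost (B) = invoice 69310.03 + 8993.28 + duty 1544.57 = 79847.88
Difference = |72044.74 − 79847.88| = 7803.14

Supplier A is cheaper by USD 7803.14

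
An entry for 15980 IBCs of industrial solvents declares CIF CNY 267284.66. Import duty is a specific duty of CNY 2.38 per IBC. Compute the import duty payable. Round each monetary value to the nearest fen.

Import duty: CNY 38032.40

Import duty = 15980 × 2.38 = 38032.40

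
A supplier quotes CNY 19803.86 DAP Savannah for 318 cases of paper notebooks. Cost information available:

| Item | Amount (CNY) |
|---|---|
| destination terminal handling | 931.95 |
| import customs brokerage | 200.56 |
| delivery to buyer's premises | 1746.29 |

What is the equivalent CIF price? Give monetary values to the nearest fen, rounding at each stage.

CIF price: CNY 17125.62

Not relevant to the conversion: brokerage — on the buyer under both terms; not part of either seller's price.
From DAP to CIF, the seller no longer bears: destination terminal, delivery.
CIF price = 19803.86 − 931.95 − 1746.29 = 17125.62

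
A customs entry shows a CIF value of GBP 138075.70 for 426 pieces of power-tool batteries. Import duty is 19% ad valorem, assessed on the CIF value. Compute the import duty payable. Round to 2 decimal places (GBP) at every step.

Import duty = 138075.70 × 19% = 26234.38

Import duty: GBP 26234.38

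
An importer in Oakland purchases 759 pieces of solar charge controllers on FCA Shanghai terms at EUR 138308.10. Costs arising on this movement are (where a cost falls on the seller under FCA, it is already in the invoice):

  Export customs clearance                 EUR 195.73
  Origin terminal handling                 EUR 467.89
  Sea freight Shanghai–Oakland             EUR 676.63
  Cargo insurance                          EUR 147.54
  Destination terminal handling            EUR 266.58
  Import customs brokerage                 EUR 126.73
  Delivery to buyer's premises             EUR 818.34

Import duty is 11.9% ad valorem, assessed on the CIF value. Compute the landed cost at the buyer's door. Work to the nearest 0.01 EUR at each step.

FCA: the seller delivers export-cleared goods to the carrier; the buyer bears costs from that point.
Already in the invoice (seller's account under FCA): export clearance — exclude.
CIF value = FCA price + origin terminal + freight + insurance = 138308.10 + 467.89 + 676.63 + 147.54 = 139600.16
Import duty = 139600.16 × 11.9% = 16612.42
Buyer bears: origin terminal 467.89 + freight 676.63 + insurance 147.54 + destination terminal 266.58 + brokerage 126.73 + delivery 818.34 + duty 16612.42 = 19116.13
Landed cost = invoice 138308.10 + 19116.13 = 157424.23

Total landed cost: EUR 157424.23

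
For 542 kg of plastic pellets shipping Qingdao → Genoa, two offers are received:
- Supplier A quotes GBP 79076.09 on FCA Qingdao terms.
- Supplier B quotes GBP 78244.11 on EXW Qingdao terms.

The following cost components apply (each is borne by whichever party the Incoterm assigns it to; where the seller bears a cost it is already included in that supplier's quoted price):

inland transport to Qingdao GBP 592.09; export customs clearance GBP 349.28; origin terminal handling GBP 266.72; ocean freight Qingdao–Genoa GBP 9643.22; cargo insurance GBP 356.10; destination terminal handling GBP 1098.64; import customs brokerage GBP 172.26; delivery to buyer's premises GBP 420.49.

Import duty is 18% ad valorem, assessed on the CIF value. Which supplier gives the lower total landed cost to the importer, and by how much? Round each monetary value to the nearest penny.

Supplier A is cheaper by GBP 129.08

Supplier A (FCA):
CIF value = FCA price + origin terminal + freight + insurance = 79076.09 + 266.72 + 9643.22 + 356.10 = 89342.13
Import duty = 89342.13 × 18% = 16081.58
Buyer bears (A): 266.72 + 9643.22 + 356.10 + 1098.64 + 172.26 + 420.49 = 11957.43
Landed cost (A) = invoice 79076.09 + 11957.43 + duty 16081.58 = 107115.10
Supplier B (EXW):
CIF value = EXW price + inland to port + export clearance + origin terminal + freight + insurance = 78244.11 + 592.09 + 349.28 + 266.72 + 9643.22 + 356.10 = 89451.52
Import duty = 89451.52 × 18% = 16101.27
Buyer bears (B): 592.09 + 349.28 + 266.72 + 9643.22 + 356.10 + 1098.64 + 172.26 + 420.49 = 12898.80
Landed cost (B) = invoice 78244.11 + 12898.80 + duty 16101.27 = 107244.18
Difference = |107115.10 − 107244.18| = 129.08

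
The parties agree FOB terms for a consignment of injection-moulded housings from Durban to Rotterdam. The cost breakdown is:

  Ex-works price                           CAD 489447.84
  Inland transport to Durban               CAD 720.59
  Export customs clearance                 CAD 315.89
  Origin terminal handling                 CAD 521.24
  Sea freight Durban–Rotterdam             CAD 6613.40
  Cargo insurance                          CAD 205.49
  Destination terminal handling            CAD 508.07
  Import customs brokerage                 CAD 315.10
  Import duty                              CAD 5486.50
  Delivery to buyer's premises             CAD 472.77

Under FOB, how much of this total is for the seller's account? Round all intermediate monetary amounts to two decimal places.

FOB: the seller bears costs until goods are on board at the origin port; the buyer bears freight, insurance and all costs thereafter.
Seller's account: goods 489447.84 + inland to port 720.59 + export clearance 315.89 + origin terminal 521.24 = 491005.56
Buyer's account: freight 6613.40 + insurance 205.49 + destination terminal 508.07 + brokerage 315.10 + duty 5486.50 + delivery 472.77 = 13601.33

Seller's account: CAD 491005.56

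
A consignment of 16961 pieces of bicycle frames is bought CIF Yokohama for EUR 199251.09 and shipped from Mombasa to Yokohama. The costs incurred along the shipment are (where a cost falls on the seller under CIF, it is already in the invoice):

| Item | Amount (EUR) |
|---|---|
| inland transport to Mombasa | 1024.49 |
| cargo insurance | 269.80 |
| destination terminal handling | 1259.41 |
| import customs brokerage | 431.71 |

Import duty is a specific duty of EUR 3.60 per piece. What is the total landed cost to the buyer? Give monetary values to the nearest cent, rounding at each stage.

Total landed cost: EUR 262001.81

CIF: the seller pays costs through ocean freight and marine insurance to the destination port.
Already in the invoice (seller's account under CIF): inland to port, insurance — exclude.
The CIF price already equals the CIF value: 199251.09
Import duty = 16961 × 3.60 = 61059.60
Buyer bears: destination terminal 1259.41 + brokerage 431.71 + duty 61059.60 = 62750.72
Landed cost = invoice 199251.09 + 62750.72 = 262001.81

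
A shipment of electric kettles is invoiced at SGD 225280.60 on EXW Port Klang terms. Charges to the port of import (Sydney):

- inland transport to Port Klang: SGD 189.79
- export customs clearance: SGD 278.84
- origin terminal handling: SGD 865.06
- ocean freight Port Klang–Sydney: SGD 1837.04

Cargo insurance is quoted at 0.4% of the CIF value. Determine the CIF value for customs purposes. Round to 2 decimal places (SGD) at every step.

Let C be the CIF value. C = EXW price + pre-shipment costs + freight + 0.4% × C
C − 0.4% × C = 225280.60 + 189.79 + 278.84 + 865.06 + 1837.04
0.996 × C = 228451.33
C = 228451.33 / 0.996 = 229368.81
Insurance premium = 0.4% × 229368.81 = 917.48

CIF value: SGD 229368.81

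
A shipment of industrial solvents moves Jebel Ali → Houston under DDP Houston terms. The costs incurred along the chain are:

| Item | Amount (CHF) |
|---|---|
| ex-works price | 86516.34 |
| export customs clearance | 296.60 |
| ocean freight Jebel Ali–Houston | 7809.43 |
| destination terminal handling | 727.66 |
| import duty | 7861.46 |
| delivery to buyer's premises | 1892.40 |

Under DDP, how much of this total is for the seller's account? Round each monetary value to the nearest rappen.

DDP: the seller bears all costs including import duty.
Seller's account: goods 86516.34 + export clearance 296.60 + freight 7809.43 + destination terminal 727.66 + duty 7861.46 + delivery 1892.40 = 105103.89
Buyer's account: 0.00

Seller's account: CHF 105103.89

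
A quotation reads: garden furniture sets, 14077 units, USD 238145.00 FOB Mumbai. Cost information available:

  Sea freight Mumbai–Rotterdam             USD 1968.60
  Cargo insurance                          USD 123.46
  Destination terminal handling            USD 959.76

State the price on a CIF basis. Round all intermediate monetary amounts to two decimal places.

CIF price: USD 240237.06

Not relevant to the conversion: destination terminal — on the buyer under both terms; not part of either seller's price.
From FOB to CIF, the seller additionally bears: freight, insurance.
CIF price = 238145.00 + 1968.60 + 123.46 = 240237.06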